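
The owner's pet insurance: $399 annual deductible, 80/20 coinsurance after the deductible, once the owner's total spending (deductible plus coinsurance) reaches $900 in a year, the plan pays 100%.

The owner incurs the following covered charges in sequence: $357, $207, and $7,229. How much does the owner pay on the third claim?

$468

Claim 1 — $357: all of it applies to the deductible. Owner owes $357 (running OOP $357).
Claim 2 — $207: $42 finishes the deductible; $165 goes to coinsurance; owner's 20% is $33. Cost to owner: $75. OOP to date $432.
Claim 3 — $7,229: deductible met; 20% of $7,229 = $1,445.80. Adding that to $432 gives $1,877.80, past the $900 cap; owner pays only $900 − $432 = $468.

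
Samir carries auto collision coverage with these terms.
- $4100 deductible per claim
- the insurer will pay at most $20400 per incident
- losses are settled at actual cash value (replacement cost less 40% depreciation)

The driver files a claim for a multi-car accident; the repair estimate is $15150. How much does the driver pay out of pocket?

$10160

At 40% depreciation, ACV = $15150 − $6060 = $9090.
Less the $4100 deductible: $9090 − $4100 = $4990.
$4990 is within the $20400 limit, so the insurer pays $4990.
The driver bears the rest of the original loss: $15150 − $4990 = $10160.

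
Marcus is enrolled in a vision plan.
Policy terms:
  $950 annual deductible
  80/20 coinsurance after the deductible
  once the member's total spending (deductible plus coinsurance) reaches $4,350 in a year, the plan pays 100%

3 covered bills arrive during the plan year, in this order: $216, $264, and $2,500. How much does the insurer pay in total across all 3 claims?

$1,624

Claim 1 — $216: all of it applies to the deductible. Member pays $216; OOP now $216. Insurer: $216 − $216 = $0.
Claim 2 — $264: all of it applies to the deductible. Member owes $264 (running OOP $480). Insurer: $264 − $264 = $0.
Claim 3 — $2,500: $470 to deductible, leaving $2,030; member's 20% is $406. Member owes $876 (running OOP $1,356). Plan pays $2,500 − $876 = $1,624.
Insurer total = bills − member's total = $2,980 − $1,356 = $1,624.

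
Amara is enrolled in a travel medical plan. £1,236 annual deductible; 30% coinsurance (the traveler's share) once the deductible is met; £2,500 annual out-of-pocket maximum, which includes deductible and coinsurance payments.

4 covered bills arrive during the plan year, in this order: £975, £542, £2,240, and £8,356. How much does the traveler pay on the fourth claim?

Bill 1, £975: all of it applies to the deductible. Traveler pays £975; OOP now £975.
Bill 2, £542: £261 finishes the deductible; £281 goes to coinsurance; traveler's 30% is £84.30. Cost to traveler: £345.30. OOP to date £1,320.30.
Bill 3, £2,240: deductible already satisfied, so traveler's share is 30% × £2,240 = £672. Traveler pays £672; OOP now £1,992.30.
Bill 4, £8,356: deductible met; 30% of £8,356 = £2,506.80. Adding that to £1,992.30 gives £4,499.10, past the £2,500 cap; traveler pays only £2,500 − £1,992.30 = £507.70.

£507.70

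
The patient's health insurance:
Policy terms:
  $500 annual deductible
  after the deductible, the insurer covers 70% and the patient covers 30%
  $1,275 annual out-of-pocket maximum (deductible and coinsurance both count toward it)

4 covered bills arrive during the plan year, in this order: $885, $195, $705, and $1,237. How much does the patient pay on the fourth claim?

$371.10

Claim 1 — $885: $500 finishes the deductible; $385 goes to coinsurance; coinsurance $385 × 30% = $115.50. Cost to patient: $615.50. OOP to date $615.50.
Claim 2 — $195: deductible met; 30% of $195 = $58.50. Cost to patient: $58.50. OOP to date $674.
Claim 3 — $705: deductible already satisfied, so patient's share is 30% × $705 = $211.50. Patient pays $211.50; OOP now $885.50.
Claim 4 — $1,237: deductible met; 30% of $1,237 = $371.10. Patient pays $371.10; OOP now $1,256.60.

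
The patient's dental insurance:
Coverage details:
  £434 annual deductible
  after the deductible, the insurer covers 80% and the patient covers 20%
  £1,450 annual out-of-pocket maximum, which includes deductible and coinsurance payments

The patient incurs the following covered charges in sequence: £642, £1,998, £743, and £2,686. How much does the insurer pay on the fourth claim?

Claim 1 — £642: £434 finishes the deductible; £208 goes to coinsurance; patient's 20% is £41.60. Patient pays £475.60; OOP now £475.60. Plan pays £642 − £475.60 = £166.40.
Claim 2 — £1,998: 20% coinsurance on £1,998 = £399.60. Patient owes £399.60 (running OOP £875.20). Insurer: £1,998 − £399.60 = £1,598.40.
Claim 3 — £743: deductible already satisfied, so patient's share is 20% × £743 = £148.60. Patient pays £148.60; OOP now £1,023.80. Insurer: £743 − £148.60 = £594.40.
Claim 4 — £2,686: deductible met; 20% of £2,686 = £537.20. That would push OOP to £1,561, over the £1,450 cap, so patient pays £1,450 − £1,023.80 = £426.20. Insurer: £2,686 − £426.20 = £2,259.80.

£2,259.80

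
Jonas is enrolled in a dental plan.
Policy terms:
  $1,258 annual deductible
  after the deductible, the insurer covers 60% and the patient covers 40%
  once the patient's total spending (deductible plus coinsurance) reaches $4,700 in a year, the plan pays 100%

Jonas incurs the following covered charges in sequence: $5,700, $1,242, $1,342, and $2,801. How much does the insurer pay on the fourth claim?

$2,169.40

Bill 1, $5,700: $1,258 to deductible, leaving $4,442; patient's 40% is $1,776.80. Patient pays $3,034.80; OOP now $3,034.80. Insurer: $5,700 − $3,034.80 = $2,665.20.
Bill 2, $1,242: 40% coinsurance on $1,242 = $496.80. Cost to patient: $496.80. OOP to date $3,531.60. Insurer: $1,242 − $496.80 = $745.20.
Bill 3, $1,342: deductible already satisfied, so patient's share is 40% × $1,342 = $536.80. Cost to patient: $536.80. OOP to date $4,068.40. Plan pays $1,342 − $536.80 = $805.20.
Bill 4, $2,801: 40% coinsurance on $2,801 = $1,120.40. That would push OOP to $5,188.80, over the $4,700 cap, so patient pays $4,700 − $4,068.40 = $631.60. Plan pays $2,801 − $631.60 = $2,169.40.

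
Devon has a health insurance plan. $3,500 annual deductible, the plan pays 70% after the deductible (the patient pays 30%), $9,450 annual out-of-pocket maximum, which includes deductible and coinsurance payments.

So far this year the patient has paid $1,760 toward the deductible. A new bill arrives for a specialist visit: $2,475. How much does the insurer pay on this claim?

$1,760 of the $3,500 deductible is already met, leaving $1,740.
The remaining $735 (= $2,475 − $1,740) moves to coinsurance.
Patient's 30% share of $735 is $220.50.
So the patient owes $1,740 + $220.50 = $1,960.50 before any cap.
Cumulative spending $1,760 + $1,960.50 = $3,720.50 stays under the $9,450 maximum.
The insurer covers the remainder: $2,475 − $1,960.50 = $514.50.

$514.50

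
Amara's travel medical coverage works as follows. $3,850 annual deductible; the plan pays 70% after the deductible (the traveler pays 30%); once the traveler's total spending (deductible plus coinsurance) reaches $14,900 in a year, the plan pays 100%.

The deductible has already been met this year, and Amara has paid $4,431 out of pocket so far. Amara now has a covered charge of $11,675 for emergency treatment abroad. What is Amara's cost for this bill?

With the deductible met, the entire $11,675 is subject to coinsurance.
30% of $11,675 = $3,502.50 falls to the traveler.
Cumulative spending $4,431 + $3,502.50 = $7,933.50 stays under the $14,900 maximum.

$3,502.50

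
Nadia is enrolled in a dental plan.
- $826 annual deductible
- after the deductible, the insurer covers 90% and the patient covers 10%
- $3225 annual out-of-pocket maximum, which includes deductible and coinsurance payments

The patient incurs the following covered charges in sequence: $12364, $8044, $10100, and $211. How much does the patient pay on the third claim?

Claim 1 ($12364): $826 finishes the deductible; $11538 goes to coinsurance; 10% of $11538 = $1153.80. Cost to patient: $1979.80. OOP to date $1979.80.
Claim 2 ($8044): deductible met; 10% of $8044 = $804.40. Patient owes $804.40 (running OOP $2784.20).
Claim 3 ($10100): deductible met; 10% of $10100 = $1010. Adding that to $2784.20 gives $3794.20, past the $3225 cap; patient pays only $3225 − $2784.20 = $440.80.

$440.80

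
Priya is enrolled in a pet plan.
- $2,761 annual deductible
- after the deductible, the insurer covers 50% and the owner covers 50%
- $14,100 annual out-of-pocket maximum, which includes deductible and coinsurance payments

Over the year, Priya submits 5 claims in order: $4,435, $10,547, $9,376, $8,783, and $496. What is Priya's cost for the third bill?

#1 ($4,435): deductible takes $2,761, $1,674 remains; 50% of $1,674 = $837. Owner pays $3,598; OOP now $3,598.
#2 ($10,547): deductible already satisfied, so owner's share is 50% × $10,547 = $5,273.50. Owner owes $5,273.50 (running OOP $8,871.50).
#3 ($9,376): deductible already satisfied, so owner's share is 50% × $9,376 = $4,688. Cost to owner: $4,688. OOP to date $13,559.50.

$4,688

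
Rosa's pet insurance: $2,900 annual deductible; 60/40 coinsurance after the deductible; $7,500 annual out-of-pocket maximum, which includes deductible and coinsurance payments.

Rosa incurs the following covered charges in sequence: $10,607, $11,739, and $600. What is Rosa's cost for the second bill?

Bill 1, $10,607: $2,900 finishes the deductible; $7,707 goes to coinsurance; 40% of $7,707 = $3,082.80. Owner pays $5,982.80; OOP now $5,982.80.
Bill 2, $11,739: deductible met; 40% of $11,739 = $4,695.60. Adding that to $5,982.80 gives $10,678.40, past the $7,500 cap; owner pays only $7,500 − $5,982.80 = $1,517.20.

$1,517.20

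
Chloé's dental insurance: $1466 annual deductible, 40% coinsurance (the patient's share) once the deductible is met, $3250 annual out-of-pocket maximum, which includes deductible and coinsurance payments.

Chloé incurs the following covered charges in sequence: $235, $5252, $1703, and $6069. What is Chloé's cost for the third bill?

$175.60

Bill 1, $235: entire amount goes to the deductible. Patient pays $235; OOP now $235.
Bill 2, $5252: deductible takes $1231, $4021 remains; 40% of $4021 = $1608.40. Patient owes $2839.40 (running OOP $3074.40).
Bill 3, $1703: 40% coinsurance on $1703 = $681.20. Adding that to $3074.40 gives $3755.60, past the $3250 cap; patient pays only $3250 − $3074.40 = $175.60.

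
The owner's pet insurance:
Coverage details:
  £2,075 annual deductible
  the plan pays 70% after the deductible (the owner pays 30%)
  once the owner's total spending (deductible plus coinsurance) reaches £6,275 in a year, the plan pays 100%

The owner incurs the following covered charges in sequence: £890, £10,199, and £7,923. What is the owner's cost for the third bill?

Claim 1 (£890): all of it applies to the deductible. Cost to owner: £890. OOP to date £890.
Claim 2 (£10,199): deductible takes £1,185, £9,014 remains; coinsurance £9,014 × 30% = £2,704.20. Cost to owner: £3,889.20. OOP to date £4,779.20.
Claim 3 (£7,923): deductible met; 30% of £7,923 = £2,376.90. Adding that to £4,779.20 gives £7,156.10, past the £6,275 cap; owner pays only £6,275 − £4,779.20 = £1,495.80.

£1,495.80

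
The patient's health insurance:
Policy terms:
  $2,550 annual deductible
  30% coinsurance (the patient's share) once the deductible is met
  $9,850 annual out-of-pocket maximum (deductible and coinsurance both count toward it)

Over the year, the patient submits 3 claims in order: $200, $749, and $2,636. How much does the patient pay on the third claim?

Bill 1, $200: fully absorbed by the deductible. Patient owes $200 (running OOP $200).
Bill 2, $749: fully absorbed by the deductible. Patient owes $749 (running OOP $949).
Bill 3, $2,636: deductible takes $1,601, $1,035 remains; patient's 30% is $310.50. Patient owes $1,911.50 (running OOP $2,860.50).

$1,911.50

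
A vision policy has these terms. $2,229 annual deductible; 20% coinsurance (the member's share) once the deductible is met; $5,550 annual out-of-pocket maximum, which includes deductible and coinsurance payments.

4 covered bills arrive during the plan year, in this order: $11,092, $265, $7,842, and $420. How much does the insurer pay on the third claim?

$6,346.60

Bill 1, $11,092: $2,229 to deductible, leaving $8,863; member's 20% is $1,772.60. Cost to member: $4,001.60. OOP to date $4,001.60. Insurer: $11,092 − $4,001.60 = $7,090.40.
Bill 2, $265: deductible already satisfied, so member's share is 20% × $265 = $53. Member pays $53; OOP now $4,054.60. Insurer: $265 − $53 = $212.
Bill 3, $7,842: deductible already satisfied, so member's share is 20% × $7,842 = $1,568.40. That would push OOP to $5,623, over the $5,550 cap, so member pays $5,550 − $4,054.60 = $1,495.40. Plan pays $7,842 − $1,495.40 = $6,346.60.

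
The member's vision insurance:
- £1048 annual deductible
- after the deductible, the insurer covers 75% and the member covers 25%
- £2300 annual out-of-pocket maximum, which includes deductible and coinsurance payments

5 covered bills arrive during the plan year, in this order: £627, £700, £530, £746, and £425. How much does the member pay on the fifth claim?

£106.25

Claim 1 (£627): all of it applies to the deductible. Member pays £627; OOP now £627.
Claim 2 (£700): £421 finishes the deductible; £279 goes to coinsurance; 25% of £279 = £69.75. Member pays £490.75; OOP now £1117.75.
Claim 3 (£530): deductible met; 25% of £530 = £132.50. Cost to member: £132.50. OOP to date £1250.25.
Claim 4 (£746): 25% coinsurance on £746 = £186.50. Member pays £186.50; OOP now £1436.75.
Claim 5 (£425): deductible already satisfied, so member's share is 25% × £425 = £106.25. Member owes £106.25 (running OOP £1543).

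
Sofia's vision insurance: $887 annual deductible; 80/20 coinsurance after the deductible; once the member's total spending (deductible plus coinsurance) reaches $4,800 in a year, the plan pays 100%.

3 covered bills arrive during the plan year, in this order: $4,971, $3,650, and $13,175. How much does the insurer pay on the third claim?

$10,808.80

Bill 1, $4,971: $887 to deductible, leaving $4,084; member's 20% is $816.80. Cost to member: $1,703.80. OOP to date $1,703.80. Insurer: $4,971 − $1,703.80 = $3,267.20.
Bill 2, $3,650: deductible met; 20% of $3,650 = $730. Cost to member: $730. OOP to date $2,433.80. Plan pays $3,650 − $730 = $2,920.
Bill 3, $13,175: deductible met; 20% of $13,175 = $2,635. OOP would hit $5,068.80 > $4,800, so the cap limits the member to $4,800 − $2,433.80 = $2,366.20. Plan pays $13,175 − $2,366.20 = $10,808.80.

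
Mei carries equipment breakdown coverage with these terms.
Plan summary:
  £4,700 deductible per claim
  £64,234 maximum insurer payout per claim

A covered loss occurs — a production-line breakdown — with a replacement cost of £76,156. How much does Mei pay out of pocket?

£11,922

Subtract the deductible: £76,156 − £4,700 = £71,456.
Since £71,456 > £64,234, the payout is capped at £64,234.
Out of pocket: £76,156 − £64,234 = £11,922.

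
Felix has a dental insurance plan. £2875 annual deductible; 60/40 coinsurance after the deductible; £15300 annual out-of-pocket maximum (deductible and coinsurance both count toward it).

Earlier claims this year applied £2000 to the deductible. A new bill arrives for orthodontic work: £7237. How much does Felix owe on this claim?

Deductible still to meet: £2875 − £2000 = £875.
The remaining £6362 (= £7237 − £875) moves to coinsurance.
40% of £6362 = £2544.80 falls to the patient.
Patient responsibility before any cap: £875 + £2544.80 = £3419.80.
Total out-of-pocket so far would be £2000 + £3419.80 = £5419.80, below the £15300 cap — no reduction.

£3419.80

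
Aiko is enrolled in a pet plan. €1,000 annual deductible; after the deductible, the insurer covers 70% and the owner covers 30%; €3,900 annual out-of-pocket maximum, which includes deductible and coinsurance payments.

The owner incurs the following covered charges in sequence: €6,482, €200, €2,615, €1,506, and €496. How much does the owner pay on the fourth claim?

Bill 1, €6,482: €1,000 finishes the deductible; €5,482 goes to coinsurance; coinsurance €5,482 × 30% = €1,644.60. Owner pays €2,644.60; OOP now €2,644.60.
Bill 2, €200: 30% coinsurance on €200 = €60. Cost to owner: €60. OOP to date €2,704.60.
Bill 3, €2,615: 30% coinsurance on €2,615 = €784.50. Owner pays €784.50; OOP now €3,489.10.
Bill 4, €1,506: deductible already satisfied, so owner's share is 30% × €1,506 = €451.80. OOP would hit €3,940.90 > €3,900, so the cap limits the owner to €3,900 − €3,489.10 = €410.90.

€410.90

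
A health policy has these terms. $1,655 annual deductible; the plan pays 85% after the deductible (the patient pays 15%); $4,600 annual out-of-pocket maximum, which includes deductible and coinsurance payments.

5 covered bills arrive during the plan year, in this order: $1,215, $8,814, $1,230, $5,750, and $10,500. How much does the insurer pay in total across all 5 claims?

$22,909

Claim 1 — $1,215: entire amount goes to the deductible. Cost to patient: $1,215. OOP to date $1,215. Insurer: $1,215 − $1,215 = $0.
Claim 2 — $8,814: $440 to deductible, leaving $8,374; coinsurance $8,374 × 15% = $1,256.10. Cost to patient: $1,696.10. OOP to date $2,911.10. Insurer: $8,814 − $1,696.10 = $7,117.90.
Claim 3 — $1,230: deductible met; 15% of $1,230 = $184.50. Patient owes $184.50 (running OOP $3,095.60). Plan pays $1,230 − $184.50 = $1,045.50.
Claim 4 — $5,750: deductible already satisfied, so patient's share is 15% × $5,750 = $862.50. Patient owes $862.50 (running OOP $3,958.10). Plan pays $5,750 − $862.50 = $4,887.50.
Claim 5 — $10,500: deductible met; 15% of $10,500 = $1,575. That would push OOP to $5,533.10, over the $4,600 cap, so patient pays $4,600 − $3,958.10 = $641.90. Insurer: $10,500 − $641.90 = $9,858.10.
Insurer total = bills − patient's total = $27,509 − $4,600 = $22,909.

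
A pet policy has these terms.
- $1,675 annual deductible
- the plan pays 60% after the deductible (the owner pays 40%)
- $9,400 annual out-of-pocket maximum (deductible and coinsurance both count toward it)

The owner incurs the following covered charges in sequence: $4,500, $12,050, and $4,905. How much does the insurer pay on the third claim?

$3,130

Bill 1, $4,500: deductible takes $1,675, $2,825 remains; owner's 40% is $1,130. Cost to owner: $2,805. OOP to date $2,805. Insurer: $4,500 − $2,805 = $1,695.
Bill 2, $12,050: deductible met; 40% of $12,050 = $4,820. Owner pays $4,820; OOP now $7,625. Plan pays $12,050 − $4,820 = $7,230.
Bill 3, $4,905: deductible met; 40% of $4,905 = $1,962. OOP would hit $9,587 > $9,400, so the cap limits the owner to $9,400 − $7,625 = $1,775. Plan pays $4,905 − $1,775 = $3,130.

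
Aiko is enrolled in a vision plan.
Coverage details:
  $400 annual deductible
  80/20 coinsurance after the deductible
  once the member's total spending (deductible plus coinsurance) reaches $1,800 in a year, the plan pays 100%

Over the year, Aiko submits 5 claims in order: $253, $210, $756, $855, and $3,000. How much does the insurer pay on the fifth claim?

$2,400

Claim 1 ($253): all of it applies to the deductible. Member owes $253 (running OOP $253). Insurer: $253 − $253 = $0.
Claim 2 ($210): $147 to deductible, leaving $63; 20% of $63 = $12.60. Member pays $159.60; OOP now $412.60. Insurer: $210 − $159.60 = $50.40.
Claim 3 ($756): 20% coinsurance on $756 = $151.20. Member owes $151.20 (running OOP $563.80). Insurer: $756 − $151.20 = $604.80.
Claim 4 ($855): deductible already satisfied, so member's share is 20% × $855 = $171. Member pays $171; OOP now $734.80. Plan pays $855 − $171 = $684.
Claim 5 ($3,000): deductible already satisfied, so member's share is 20% × $3,000 = $600. Cost to member: $600. OOP to date $1,334.80. Plan pays $3,000 − $600 = $2,400.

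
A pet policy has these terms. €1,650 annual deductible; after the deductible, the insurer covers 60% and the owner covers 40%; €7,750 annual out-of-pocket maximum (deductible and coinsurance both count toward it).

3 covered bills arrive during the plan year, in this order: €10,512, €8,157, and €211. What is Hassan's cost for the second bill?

#1 (€10,512): deductible takes €1,650, €8,862 remains; owner's 40% is €3,544.80. Cost to owner: €5,194.80. OOP to date €5,194.80.
#2 (€8,157): deductible already satisfied, so owner's share is 40% × €8,157 = €3,262.80. OOP would hit €8,457.60 > €7,750, so the cap limits the owner to €7,750 − €5,194.80 = €2,555.20.

€2,555.20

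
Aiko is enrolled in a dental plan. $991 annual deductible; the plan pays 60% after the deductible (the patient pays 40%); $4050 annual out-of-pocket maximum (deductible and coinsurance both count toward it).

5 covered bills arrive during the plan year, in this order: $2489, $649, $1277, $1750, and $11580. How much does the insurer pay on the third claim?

Claim 1 — $2489: $991 to deductible, leaving $1498; patient's 40% is $599.20. Patient pays $1590.20; OOP now $1590.20. Plan pays $2489 − $1590.20 = $898.80.
Claim 2 — $649: 40% coinsurance on $649 = $259.60. Cost to patient: $259.60. OOP to date $1849.80. Insurer: $649 − $259.60 = $389.40.
Claim 3 — $1277: deductible met; 40% of $1277 = $510.80. Cost to patient: $510.80. OOP to date $2360.60. Insurer: $1277 − $510.80 = $766.20.

$766.20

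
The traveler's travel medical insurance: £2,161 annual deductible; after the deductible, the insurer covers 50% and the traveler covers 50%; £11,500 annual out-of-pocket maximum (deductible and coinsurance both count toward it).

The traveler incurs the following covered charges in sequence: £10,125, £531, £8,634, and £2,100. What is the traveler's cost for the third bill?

£4,317

Claim 1 (£10,125): deductible takes £2,161, £7,964 remains; coinsurance £7,964 × 50% = £3,982. Traveler pays £6,143; OOP now £6,143.
Claim 2 (£531): 50% coinsurance on £531 = £265.50. Cost to traveler: £265.50. OOP to date £6,408.50.
Claim 3 (£8,634): deductible already satisfied, so traveler's share is 50% × £8,634 = £4,317. Traveler owes £4,317 (running OOP £10,725.50).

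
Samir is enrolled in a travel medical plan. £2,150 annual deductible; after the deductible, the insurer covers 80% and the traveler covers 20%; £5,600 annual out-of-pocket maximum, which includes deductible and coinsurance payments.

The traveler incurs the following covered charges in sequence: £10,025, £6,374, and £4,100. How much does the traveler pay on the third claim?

£600.20

#1 (£10,025): £2,150 to deductible, leaving £7,875; traveler's 20% is £1,575. Traveler pays £3,725; OOP now £3,725.
#2 (£6,374): 20% coinsurance on £6,374 = £1,274.80. Traveler owes £1,274.80 (running OOP £4,999.80).
#3 (£4,100): deductible already satisfied, so traveler's share is 20% × £4,100 = £820. Adding that to £4,999.80 gives £5,819.80, past the £5,600 cap; traveler pays only £5,600 − £4,999.80 = £600.20.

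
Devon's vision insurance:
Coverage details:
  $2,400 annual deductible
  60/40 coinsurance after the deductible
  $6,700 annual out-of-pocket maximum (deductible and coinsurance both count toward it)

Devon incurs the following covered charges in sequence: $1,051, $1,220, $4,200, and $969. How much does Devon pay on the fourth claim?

Claim 1 ($1,051): all of it applies to the deductible. Cost to member: $1,051. OOP to date $1,051.
Claim 2 ($1,220): all of it applies to the deductible. Cost to member: $1,220. OOP to date $2,271.
Claim 3 ($4,200): deductible takes $129, $4,071 remains; coinsurance $4,071 × 40% = $1,628.40. Member owes $1,757.40 (running OOP $4,028.40).
Claim 4 ($969): 40% coinsurance on $969 = $387.60. Cost to member: $387.60. OOP to date $4,416.

$387.60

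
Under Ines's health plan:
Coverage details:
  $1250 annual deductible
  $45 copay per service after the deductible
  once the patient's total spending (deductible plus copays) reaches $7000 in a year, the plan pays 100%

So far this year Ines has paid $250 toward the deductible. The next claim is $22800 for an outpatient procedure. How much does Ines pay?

Deductible still to meet: $1250 − $250 = $1000.
After the $1000 deductible portion, $22800 − $1000 = $21800 is subject to the copay.
Copay on this service: $45.
Patient responsibility before any cap: $1000 + $45 = $1045.
Year-to-date out-of-pocket becomes $250 + $1045 = $1295, still under the $7000 maximum, so no cap applies.

$1045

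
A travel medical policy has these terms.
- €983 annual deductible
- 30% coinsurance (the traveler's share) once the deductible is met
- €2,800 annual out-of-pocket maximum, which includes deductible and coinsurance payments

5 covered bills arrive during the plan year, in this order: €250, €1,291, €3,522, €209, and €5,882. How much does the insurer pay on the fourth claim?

Claim 1 (€250): all of it applies to the deductible. Traveler pays €250; OOP now €250. Plan pays €250 − €250 = €0.
Claim 2 (€1,291): €733 finishes the deductible; €558 goes to coinsurance; 30% of €558 = €167.40. Cost to traveler: €900.40. OOP to date €1,150.40. Insurer: €1,291 − €900.40 = €390.60.
Claim 3 (€3,522): deductible met; 30% of €3,522 = €1,056.60. Traveler pays €1,056.60; OOP now €2,207. Plan pays €3,522 − €1,056.60 = €2,465.40.
Claim 4 (€209): 30% coinsurance on €209 = €62.70. Cost to traveler: €62.70. OOP to date €2,269.70. Insurer: €209 − €62.70 = €146.30.

€146.30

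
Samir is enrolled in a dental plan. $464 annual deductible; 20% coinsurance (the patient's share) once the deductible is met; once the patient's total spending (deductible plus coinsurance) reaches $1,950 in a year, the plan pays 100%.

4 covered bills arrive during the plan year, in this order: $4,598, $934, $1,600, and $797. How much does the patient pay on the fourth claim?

#1 ($4,598): $464 to deductible, leaving $4,134; 20% of $4,134 = $826.80. Patient pays $1,290.80; OOP now $1,290.80.
#2 ($934): deductible met; 20% of $934 = $186.80. Cost to patient: $186.80. OOP to date $1,477.60.
#3 ($1,600): deductible already satisfied, so patient's share is 20% × $1,600 = $320. Cost to patient: $320. OOP to date $1,797.60.
#4 ($797): deductible already satisfied, so patient's share is 20% × $797 = $159.40. OOP would hit $1,957 > $1,950, so the cap limits the patient to $1,950 − $1,797.60 = $152.40.

$152.40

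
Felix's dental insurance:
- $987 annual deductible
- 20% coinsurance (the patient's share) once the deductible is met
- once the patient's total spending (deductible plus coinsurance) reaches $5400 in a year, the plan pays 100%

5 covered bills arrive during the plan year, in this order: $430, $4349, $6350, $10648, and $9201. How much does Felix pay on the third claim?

$1270

Claim 1 — $430: entire amount goes to the deductible. Patient pays $430; OOP now $430.
Claim 2 — $4349: $557 finishes the deductible; $3792 goes to coinsurance; 20% of $3792 = $758.40. Patient pays $1315.40; OOP now $1745.40.
Claim 3 — $6350: deductible already satisfied, so patient's share is 20% × $6350 = $1270. Patient owes $1270 (running OOP $3015.40).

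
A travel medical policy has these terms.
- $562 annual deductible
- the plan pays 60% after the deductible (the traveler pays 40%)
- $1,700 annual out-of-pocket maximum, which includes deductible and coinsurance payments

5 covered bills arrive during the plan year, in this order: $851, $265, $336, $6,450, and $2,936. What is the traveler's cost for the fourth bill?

Claim 1 ($851): $562 finishes the deductible; $289 goes to coinsurance; 40% of $289 = $115.60. Traveler pays $677.60; OOP now $677.60.
Claim 2 ($265): 40% coinsurance on $265 = $106. Traveler pays $106; OOP now $783.60.
Claim 3 ($336): 40% coinsurance on $336 = $134.40. Cost to traveler: $134.40. OOP to date $918.
Claim 4 ($6,450): 40% coinsurance on $6,450 = $2,580. Adding that to $918 gives $3,498, past the $1,700 cap; traveler pays only $1,700 − $918 = $782.

$782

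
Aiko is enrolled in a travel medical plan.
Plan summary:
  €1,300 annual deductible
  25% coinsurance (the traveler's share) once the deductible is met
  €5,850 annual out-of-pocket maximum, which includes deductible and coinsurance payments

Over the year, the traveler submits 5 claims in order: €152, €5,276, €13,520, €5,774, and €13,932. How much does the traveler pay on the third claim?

Bill 1, €152: fully absorbed by the deductible. Cost to traveler: €152. OOP to date €152.
Bill 2, €5,276: €1,148 to deductible, leaving €4,128; 25% of €4,128 = €1,032. Traveler pays €2,180; OOP now €2,332.
Bill 3, €13,520: 25% coinsurance on €13,520 = €3,380. Traveler owes €3,380 (running OOP €5,712).

€3,380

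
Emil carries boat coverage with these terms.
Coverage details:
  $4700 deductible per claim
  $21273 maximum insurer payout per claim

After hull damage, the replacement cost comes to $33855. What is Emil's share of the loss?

Subtract the deductible: $33855 − $4700 = $29155.
The $21273 per-incident cap binds; insurer pays $21273.
Out of pocket: $33855 − $21273 = $12582.

$12582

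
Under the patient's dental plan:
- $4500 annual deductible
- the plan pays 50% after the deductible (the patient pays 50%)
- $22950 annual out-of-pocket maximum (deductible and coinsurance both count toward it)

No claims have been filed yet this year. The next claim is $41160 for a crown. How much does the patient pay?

$22830

Nothing has been paid toward the $4500 deductible, so the first $4500 of this charge is applied there.
That leaves $41160 − $4500 = $36660 for coinsurance.
Coinsurance: $36660 × 50% = $18330.
That puts the patient's cost at $4500 + $18330 = $22830 before any cap.
Year-to-date out-of-pocket becomes $0 + $22830 = $22830, still under the $22950 maximum, so no cap applies.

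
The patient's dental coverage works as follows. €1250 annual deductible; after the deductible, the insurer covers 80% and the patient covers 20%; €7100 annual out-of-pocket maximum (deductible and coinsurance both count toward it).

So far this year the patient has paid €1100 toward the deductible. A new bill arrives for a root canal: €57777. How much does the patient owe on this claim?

€6000

€1100 of the €1250 deductible is already met, leaving €150.
That leaves €57777 − €150 = €57627 for coinsurance.
20% of €57627 = €11525.40 falls to the patient.
So the patient owes €150 + €11525.40 = €11675.40 before any cap.
That would bring total out-of-pocket to €12775.40, past the €7100 cap. The patient is capped at €7100 − €1100 = €6000 on this claim.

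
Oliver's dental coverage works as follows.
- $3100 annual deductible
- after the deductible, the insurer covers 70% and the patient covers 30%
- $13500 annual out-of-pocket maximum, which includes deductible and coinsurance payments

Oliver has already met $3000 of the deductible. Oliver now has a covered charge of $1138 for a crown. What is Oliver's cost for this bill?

Remaining deductible: $3100 − $3000 = $100.
That leaves $1138 − $100 = $1038 for coinsurance.
Coinsurance: $1038 × 30% = $311.40.
So the patient owes $100 + $311.40 = $411.40 before any cap.
Total out-of-pocket so far would be $3000 + $411.40 = $3411.40, below the $13500 cap — no reduction.

$411.40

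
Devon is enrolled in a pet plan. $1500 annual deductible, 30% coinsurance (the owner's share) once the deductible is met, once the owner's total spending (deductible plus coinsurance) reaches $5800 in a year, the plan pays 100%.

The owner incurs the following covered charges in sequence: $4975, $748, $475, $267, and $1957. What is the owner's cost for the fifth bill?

Claim 1 ($4975): $1500 finishes the deductible; $3475 goes to coinsurance; owner's 30% is $1042.50. Cost to owner: $2542.50. OOP to date $2542.50.
Claim 2 ($748): deductible met; 30% of $748 = $224.40. Owner pays $224.40; OOP now $2766.90.
Claim 3 ($475): deductible met; 30% of $475 = $142.50. Cost to owner: $142.50. OOP to date $2909.40.
Claim 4 ($267): deductible already satisfied, so owner's share is 30% × $267 = $80.10. Owner pays $80.10; OOP now $2989.50.
Claim 5 ($1957): deductible met; 30% of $1957 = $587.10. Cost to owner: $587.10. OOP to date $3576.60.

$587.10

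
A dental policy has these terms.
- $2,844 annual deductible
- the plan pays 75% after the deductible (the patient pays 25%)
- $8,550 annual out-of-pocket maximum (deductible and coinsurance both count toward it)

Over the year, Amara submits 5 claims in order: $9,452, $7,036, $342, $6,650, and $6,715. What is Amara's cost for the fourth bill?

$1,662.50

Bill 1, $9,452: $2,844 to deductible, leaving $6,608; 25% of $6,608 = $1,652. Patient pays $4,496; OOP now $4,496.
Bill 2, $7,036: deductible already satisfied, so patient's share is 25% × $7,036 = $1,759. Patient owes $1,759 (running OOP $6,255).
Bill 3, $342: deductible met; 25% of $342 = $85.50. Cost to patient: $85.50. OOP to date $6,340.50.
Bill 4, $6,650: deductible met; 25% of $6,650 = $1,662.50. Cost to patient: $1,662.50. OOP to date $8,003.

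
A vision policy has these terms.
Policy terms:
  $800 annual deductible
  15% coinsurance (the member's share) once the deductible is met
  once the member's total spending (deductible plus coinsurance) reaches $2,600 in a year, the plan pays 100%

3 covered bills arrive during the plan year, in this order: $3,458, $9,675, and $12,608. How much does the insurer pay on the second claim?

$8,273.70

#1 ($3,458): $800 to deductible, leaving $2,658; member's 15% is $398.70. Member owes $1,198.70 (running OOP $1,198.70). Insurer: $3,458 − $1,198.70 = $2,259.30.
#2 ($9,675): deductible already satisfied, so member's share is 15% × $9,675 = $1,451.25. Adding that to $1,198.70 gives $2,649.95, past the $2,600 cap; member pays only $2,600 − $1,198.70 = $1,401.30. Insurer: $9,675 − $1,401.30 = $8,273.70.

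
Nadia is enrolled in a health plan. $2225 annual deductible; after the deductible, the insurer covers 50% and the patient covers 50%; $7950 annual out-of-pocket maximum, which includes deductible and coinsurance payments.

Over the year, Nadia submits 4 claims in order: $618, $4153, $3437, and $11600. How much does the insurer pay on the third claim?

$1718.50

Claim 1 ($618): fully absorbed by the deductible. Patient owes $618 (running OOP $618). Plan pays $618 − $618 = $0.
Claim 2 ($4153): $1607 finishes the deductible; $2546 goes to coinsurance; 50% of $2546 = $1273. Cost to patient: $2880. OOP to date $3498. Insurer: $4153 − $2880 = $1273.
Claim 3 ($3437): deductible already satisfied, so patient's share is 50% × $3437 = $1718.50. Patient pays $1718.50; OOP now $5216.50. Plan pays $3437 − $1718.50 = $1718.50.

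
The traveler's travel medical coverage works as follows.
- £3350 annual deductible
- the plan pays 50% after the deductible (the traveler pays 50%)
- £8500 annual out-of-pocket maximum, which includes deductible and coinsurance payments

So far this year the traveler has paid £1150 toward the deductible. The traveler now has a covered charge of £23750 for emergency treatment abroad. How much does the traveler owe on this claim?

£1150 of the £3350 deductible is already met, leaving £2200.
After the £2200 deductible portion, £23750 − £2200 = £21550 is subject to coinsurance.
Coinsurance: £21550 × 50% = £10775.
Traveler responsibility before any cap: £2200 + £10775 = £12975.
That would bring total out-of-pocket to £14125, past the £8500 cap. The traveler is capped at £8500 − £1150 = £7350 on this claim.

£7350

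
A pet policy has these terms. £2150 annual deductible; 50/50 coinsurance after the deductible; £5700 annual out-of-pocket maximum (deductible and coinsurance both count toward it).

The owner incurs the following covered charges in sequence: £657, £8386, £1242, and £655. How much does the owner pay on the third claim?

#1 (£657): entire amount goes to the deductible. Owner pays £657; OOP now £657.
#2 (£8386): £1493 finishes the deductible; £6893 goes to coinsurance; owner's 50% is £3446.50. Owner owes £4939.50 (running OOP £5596.50).
#3 (£1242): deductible already satisfied, so owner's share is 50% × £1242 = £621. OOP would hit £6217.50 > £5700, so the cap limits the owner to £5700 − £5596.50 = £103.50.

£103.50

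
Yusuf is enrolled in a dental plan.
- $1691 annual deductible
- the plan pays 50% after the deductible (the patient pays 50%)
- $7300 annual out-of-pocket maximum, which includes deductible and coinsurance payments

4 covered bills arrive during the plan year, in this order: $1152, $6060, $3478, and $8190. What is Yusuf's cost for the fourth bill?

#1 ($1152): entire amount goes to the deductible. Patient pays $1152; OOP now $1152.
#2 ($6060): deductible takes $539, $5521 remains; patient's 50% is $2760.50. Patient pays $3299.50; OOP now $4451.50.
#3 ($3478): 50% coinsurance on $3478 = $1739. Patient pays $1739; OOP now $6190.50.
#4 ($8190): deductible met; 50% of $8190 = $4095. Adding that to $6190.50 gives $10285.50, past the $7300 cap; patient pays only $7300 − $6190.50 = $1109.50.

$1109.50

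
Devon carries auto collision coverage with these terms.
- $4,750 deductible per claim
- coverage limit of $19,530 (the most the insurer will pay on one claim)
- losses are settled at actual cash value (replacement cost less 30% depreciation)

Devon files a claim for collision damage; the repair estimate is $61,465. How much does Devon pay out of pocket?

$41,935

Actual cash value after 30% depreciation: $61,465 × 70% = $43,025.50.
After the deductible, $43,025.50 − $4,750 = $38,275.50 remains.
$38,275.50 exceeds the $19,530 limit, so the insurer pays the limit: $19,530.
Driver's share is the uncovered remainder: $61,465 − $19,530 = $41,935.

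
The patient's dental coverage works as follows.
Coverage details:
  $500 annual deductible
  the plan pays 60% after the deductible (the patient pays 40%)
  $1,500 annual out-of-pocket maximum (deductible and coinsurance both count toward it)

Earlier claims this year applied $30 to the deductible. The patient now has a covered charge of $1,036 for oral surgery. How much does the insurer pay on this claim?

Remaining deductible: $500 − $30 = $470.
That leaves $1,036 − $470 = $566 for coinsurance.
40% of $566 = $226.40 falls to the patient.
So the patient owes $470 + $226.40 = $696.40 before any cap.
Year-to-date out-of-pocket becomes $30 + $696.40 = $726.40, still under the $1,500 maximum, so no cap applies.
Insurer pays the balance: $1,036 − $696.40 = $339.60.

$339.60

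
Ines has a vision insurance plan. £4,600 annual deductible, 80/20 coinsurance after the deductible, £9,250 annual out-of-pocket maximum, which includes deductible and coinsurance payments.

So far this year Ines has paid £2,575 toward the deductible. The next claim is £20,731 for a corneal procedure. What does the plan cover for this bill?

Deductible still to meet: £4,600 − £2,575 = £2,025.
The remaining £18,706 (= £20,731 − £2,025) moves to coinsurance.
20% of £18,706 = £3,741.20 falls to the member.
That puts the member's cost at £2,025 + £3,741.20 = £5,766.20 before any cap.
Total out-of-pocket so far would be £2,575 + £5,766.20 = £8,341.20, below the £9,250 cap — no reduction.
The insurer covers the remainder: £20,731 − £5,766.20 = £14,964.80.

£14,964.80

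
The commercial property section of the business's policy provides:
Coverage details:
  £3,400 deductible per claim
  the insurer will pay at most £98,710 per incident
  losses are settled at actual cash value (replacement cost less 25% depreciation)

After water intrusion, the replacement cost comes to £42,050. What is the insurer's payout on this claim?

At 25% depreciation, ACV = £42,050 − £10,512.50 = £31,537.50.
After the deductible, £31,537.50 − £3,400 = £28,137.50 remains.
£28,137.50 is within the £98,710 limit, so the insurer pays £28,137.50.

£28,137.50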